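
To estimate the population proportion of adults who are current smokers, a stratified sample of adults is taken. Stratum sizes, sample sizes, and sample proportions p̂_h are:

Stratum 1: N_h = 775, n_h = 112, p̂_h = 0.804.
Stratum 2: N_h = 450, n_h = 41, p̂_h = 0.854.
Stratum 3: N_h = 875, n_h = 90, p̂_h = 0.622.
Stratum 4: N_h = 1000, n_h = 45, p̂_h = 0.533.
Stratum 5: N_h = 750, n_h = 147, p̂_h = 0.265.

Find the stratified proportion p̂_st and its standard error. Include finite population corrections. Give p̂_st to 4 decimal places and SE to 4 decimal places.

N = 3850; stratum weights W_h = N_h/N.
p̂_st = Σ W_h p̂_h = (775·0.804 + 450·0.854 + 875·0.622 + 1000·0.533 + 750·0.265)/3850 = 0.59309
V̂(p̂_st) = Σ W_h² (1 − n_h/N_h) p̂_h(1−p̂_h)/(n_h−1):
  stratum 1: (775/3850)²·(1 − 112/775)·0.804·0.196/111 = 4.92133e-05
  stratum 2: (450/3850)²·(1 − 41/450)·0.854·0.146/40 = 3.87048e-05
  stratum 3: (875/3850)²·(1 − 90/875)·0.622·0.378/89 = 0.000122419
  stratum 4: (1000/3850)²·(1 − 45/1000)·0.533·0.467/44 = 0.00036448
  stratum 5: (750/3850)²·(1 − 147/750)·0.265·0.735/146 = 4.0704e-05
V̂(p̂_st) = 0.000615521; SE = √V̂ = 0.0248097

p̂_st ≈ 0.5931, SE ≈ 0.0248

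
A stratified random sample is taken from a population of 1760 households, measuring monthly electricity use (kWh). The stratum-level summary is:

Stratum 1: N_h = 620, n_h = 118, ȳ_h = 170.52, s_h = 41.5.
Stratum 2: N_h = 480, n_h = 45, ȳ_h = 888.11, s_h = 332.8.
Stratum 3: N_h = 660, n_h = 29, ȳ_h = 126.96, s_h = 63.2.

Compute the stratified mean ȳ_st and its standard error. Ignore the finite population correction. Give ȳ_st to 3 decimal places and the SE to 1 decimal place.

ȳ_st = Σ W_h ȳ_h = (620·170.52 + 480·888.11 + 660·126.96)/1760 = 349.89136
V̂(ȳ_st) = Σ W_h² s_h²/n_h, with W_h = N_h/N and N = 1760:
  stratum 1: (620/1760)²·41.5²/118 = 1.81122
  stratum 2: (480/1760)²·332.8²/45 = 183.068
  stratum 3: (660/1760)²·63.2²/29 = 19.3686
V̂(ȳ_st) = 204.247
SE(ȳ_st) = √204.247 = 14.2915

ȳ_st ≈ 349.891, SE ≈ 14.3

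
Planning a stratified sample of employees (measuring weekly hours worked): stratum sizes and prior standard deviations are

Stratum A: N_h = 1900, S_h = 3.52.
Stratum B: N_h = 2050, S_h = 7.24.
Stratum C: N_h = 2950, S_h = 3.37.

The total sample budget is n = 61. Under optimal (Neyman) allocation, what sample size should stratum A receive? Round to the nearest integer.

13

Neyman allocation: n_h = n · N_h S_h / Σ N_i S_i, with n = 61.
  stratum A: N_h·S_h = 1900·3.52 = 6688.00
  stratum B: N_h·S_h = 2050·7.24 = 14842.00
  stratum C: N_h·S_h = 2950·3.37 = 9941.50
Σ N_h S_h = 31471.50
n for stratum A = 61·6688.00/31471.50 = 12.963 → 13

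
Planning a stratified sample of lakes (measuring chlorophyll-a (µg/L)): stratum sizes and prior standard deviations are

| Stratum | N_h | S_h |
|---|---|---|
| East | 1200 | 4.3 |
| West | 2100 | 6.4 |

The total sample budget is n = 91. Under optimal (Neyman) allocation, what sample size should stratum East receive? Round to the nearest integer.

25

Neyman allocation: n_h = n · N_h S_h / Σ N_i S_i, with n = 91.
  stratum East: N_h·S_h = 1200·4.3 = 5160.00
  stratum West: N_h·S_h = 2100·6.4 = 13440.00
Σ N_h S_h = 18600.00
n for stratum East = 91·5160.00/18600.00 = 25.245 → 25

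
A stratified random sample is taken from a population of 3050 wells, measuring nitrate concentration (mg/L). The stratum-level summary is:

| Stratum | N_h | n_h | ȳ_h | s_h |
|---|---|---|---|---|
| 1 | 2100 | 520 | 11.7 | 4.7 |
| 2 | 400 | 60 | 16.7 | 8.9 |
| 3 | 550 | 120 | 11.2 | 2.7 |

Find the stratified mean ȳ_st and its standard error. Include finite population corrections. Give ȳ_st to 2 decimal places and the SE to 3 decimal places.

ȳ_st = Σ W_h ȳ_h = (2100·11.7 + 400·16.7 + 550·11.2)/3050 = 12.26557
V̂(ȳ_st) = Σ W_h² (1 − n_h/N_h) s_h²/n_h, with W_h = N_h/N and N = 3050:
  stratum 1: (2100/3050)²·(1 − 520/2100)·4.7²/520 = 0.015152
  stratum 2: (400/3050)²·(1 − 60/400)·8.9²/60 = 0.0193005
  stratum 3: (550/3050)²·(1 − 120/550)·2.7²/120 = 0.00154446
V̂(ȳ_st) = 0.0359969
SE(ȳ_st) = √0.0359969 = 0.189729

ȳ_st ≈ 12.27, SE ≈ 0.190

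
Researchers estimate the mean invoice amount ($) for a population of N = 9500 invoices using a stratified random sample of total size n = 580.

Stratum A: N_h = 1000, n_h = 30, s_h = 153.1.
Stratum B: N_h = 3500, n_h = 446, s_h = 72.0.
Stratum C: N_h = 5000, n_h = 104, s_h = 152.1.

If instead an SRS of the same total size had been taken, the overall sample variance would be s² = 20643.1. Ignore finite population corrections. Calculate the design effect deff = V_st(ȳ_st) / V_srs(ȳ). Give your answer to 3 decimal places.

V̂(ȳ_st) = Σ W_h² s_h²/n_h, with W_h = N_h/N and N = 9500:
  stratum A: (1000/9500)²·153.1²/30 = 8.65729
  stratum B: (3500/9500)²·72.0²/446 = 1.57768
  stratum C: (5000/9500)²·152.1²/104 = 61.6195
V_st = 71.8544
V_srs = s²/n = 20643.1/580 = 35.5916
deff = V_st / V_srs = 71.8544/35.5916 = 2.0189

deff ≈ 2.019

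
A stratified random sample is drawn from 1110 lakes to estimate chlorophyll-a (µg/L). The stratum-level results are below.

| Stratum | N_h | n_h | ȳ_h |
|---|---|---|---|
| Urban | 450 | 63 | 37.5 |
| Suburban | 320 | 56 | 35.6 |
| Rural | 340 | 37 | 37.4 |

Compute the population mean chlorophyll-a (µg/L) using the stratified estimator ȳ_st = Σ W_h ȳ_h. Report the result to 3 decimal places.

ȳ_st ≈ 36.922

N = Σ N_h = 1110. Stratum weights W_h = N_h/N.
ȳ_st = (450·37.5 + 320·35.6 + 340·37.4) / 1110 = 36.92162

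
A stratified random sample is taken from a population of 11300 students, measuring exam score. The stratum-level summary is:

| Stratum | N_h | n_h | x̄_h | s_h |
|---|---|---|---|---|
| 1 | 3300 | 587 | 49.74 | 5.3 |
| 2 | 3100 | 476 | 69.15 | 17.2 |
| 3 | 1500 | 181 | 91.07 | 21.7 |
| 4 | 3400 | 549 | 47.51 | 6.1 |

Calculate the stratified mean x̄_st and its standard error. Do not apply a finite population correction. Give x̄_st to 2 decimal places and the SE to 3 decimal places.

x̄_st = Σ W_h x̄_h = (3300·49.74 + 3100·69.15 + 1500·91.07 + 3400·47.51)/11300 = 59.88018
V̂(x̄_st) = Σ W_h² s_h²/n_h, with W_h = N_h/N and N = 11300:
  stratum 1: (3300/11300)²·5.3²/587 = 0.00408117
  stratum 2: (3100/11300)²·17.2²/476 = 0.0467753
  stratum 3: (1500/11300)²·21.7²/181 = 0.0458423
  stratum 4: (3400/11300)²·6.1²/549 = 0.00613604
V̂(x̄_st) = 0.102835
SE(x̄_st) = √0.102835 = 0.320679

x̄_st ≈ 59.88, SE ≈ 0.321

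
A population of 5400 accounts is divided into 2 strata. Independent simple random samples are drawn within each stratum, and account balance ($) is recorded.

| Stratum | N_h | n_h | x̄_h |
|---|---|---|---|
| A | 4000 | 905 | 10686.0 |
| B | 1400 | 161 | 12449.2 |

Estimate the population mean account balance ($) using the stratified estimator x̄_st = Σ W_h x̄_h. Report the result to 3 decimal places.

x̄_st ≈ 11143.126

N = Σ N_h = 5400. Stratum weights W_h = N_h/N.
x̄_st = (4000·10686.0 + 1400·12449.2) / 5400 = 11143.12593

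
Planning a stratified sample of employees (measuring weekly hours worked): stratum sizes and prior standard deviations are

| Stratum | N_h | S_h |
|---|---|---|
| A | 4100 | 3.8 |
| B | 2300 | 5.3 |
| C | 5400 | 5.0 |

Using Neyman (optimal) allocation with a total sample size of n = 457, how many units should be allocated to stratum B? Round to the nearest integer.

Neyman allocation: n_h = n · N_h S_h / Σ N_i S_i, with n = 457.
  stratum A: N_h·S_h = 4100·3.8 = 15580.00
  stratum B: N_h·S_h = 2300·5.3 = 12190.00
  stratum C: N_h·S_h = 5400·5.0 = 27000.00
Σ N_h S_h = 54770.00
n for stratum B = 457·12190.00/54770.00 = 101.713 → 102

102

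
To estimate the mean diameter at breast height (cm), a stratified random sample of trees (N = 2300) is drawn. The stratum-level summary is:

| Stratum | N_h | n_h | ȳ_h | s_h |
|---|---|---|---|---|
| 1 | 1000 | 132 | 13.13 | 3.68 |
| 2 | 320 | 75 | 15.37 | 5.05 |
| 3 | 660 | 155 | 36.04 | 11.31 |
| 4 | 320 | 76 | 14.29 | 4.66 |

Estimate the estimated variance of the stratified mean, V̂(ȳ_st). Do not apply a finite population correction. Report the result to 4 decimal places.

V̂(ȳ_st) ≈ 0.0995

V̂(ȳ_st) = Σ W_h² s_h²/n_h, with W_h = N_h/N and N = 2300:
  stratum 1: (1000/2300)²·3.68²/132 = 0.0193939
  stratum 2: (320/2300)²·5.05²/75 = 0.00658212
  stratum 3: (660/2300)²·11.31²/155 = 0.0679557
  stratum 4: (320/2300)²·4.66²/76 = 0.00553099
V̂(ȳ_st) = 0.0994627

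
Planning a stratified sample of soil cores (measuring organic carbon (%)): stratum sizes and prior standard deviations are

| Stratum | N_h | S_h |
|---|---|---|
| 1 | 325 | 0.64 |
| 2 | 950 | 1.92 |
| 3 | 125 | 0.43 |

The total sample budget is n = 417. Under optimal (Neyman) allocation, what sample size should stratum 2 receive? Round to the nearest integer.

365

Neyman allocation: n_h = n · N_h S_h / Σ N_i S_i, with n = 417.
  stratum 1: N_h·S_h = 325·0.64 = 208.00
  stratum 2: N_h·S_h = 950·1.92 = 1824.00
  stratum 3: N_h·S_h = 125·0.43 = 53.75
Σ N_h S_h = 2085.75
n for stratum 2 = 417·1824.00/2085.75 = 364.669 → 365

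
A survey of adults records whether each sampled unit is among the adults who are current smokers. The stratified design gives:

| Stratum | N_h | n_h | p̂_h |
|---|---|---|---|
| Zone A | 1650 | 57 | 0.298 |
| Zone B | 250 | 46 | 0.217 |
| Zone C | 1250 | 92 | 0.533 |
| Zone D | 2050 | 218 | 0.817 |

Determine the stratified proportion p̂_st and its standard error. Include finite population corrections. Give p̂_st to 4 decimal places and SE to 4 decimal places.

p̂_st ≈ 0.5552, SE ≈ 0.0247

N = 5200; stratum weights W_h = N_h/N.
p̂_st = Σ W_h p̂_h = (1650·0.298 + 250·0.217 + 1250·0.533 + 2050·0.817)/5200 = 0.55520
V̂(p̂_st) = Σ W_h² (1 − n_h/N_h) p̂_h(1−p̂_h)/(n_h−1):
  stratum Zone A: (1650/5200)²·(1 − 57/1650)·0.298·0.702/56 = 0.000363127
  stratum Zone B: (250/5200)²·(1 − 46/250)·0.217·0.783/45 = 7.12152e-06
  stratum Zone C: (1250/5200)²·(1 − 92/1250)·0.533·0.467/91 = 0.000146425
  stratum Zone D: (2050/5200)²·(1 − 218/2050)·0.817·0.183/217 = 9.56943e-05
V̂(p̂_st) = 0.000612367; SE = √V̂ = 0.0247461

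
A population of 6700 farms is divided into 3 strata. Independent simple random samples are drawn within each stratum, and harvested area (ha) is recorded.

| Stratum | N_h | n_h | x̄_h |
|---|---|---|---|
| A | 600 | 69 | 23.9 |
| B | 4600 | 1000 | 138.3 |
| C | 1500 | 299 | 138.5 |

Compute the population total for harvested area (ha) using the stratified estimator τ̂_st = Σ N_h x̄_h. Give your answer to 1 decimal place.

τ̂_st = Σ N_h x̄_h = 600·23.9 + 4600·138.3 + 1500·138.5 = 858270.0

τ̂_st ≈ 858270.0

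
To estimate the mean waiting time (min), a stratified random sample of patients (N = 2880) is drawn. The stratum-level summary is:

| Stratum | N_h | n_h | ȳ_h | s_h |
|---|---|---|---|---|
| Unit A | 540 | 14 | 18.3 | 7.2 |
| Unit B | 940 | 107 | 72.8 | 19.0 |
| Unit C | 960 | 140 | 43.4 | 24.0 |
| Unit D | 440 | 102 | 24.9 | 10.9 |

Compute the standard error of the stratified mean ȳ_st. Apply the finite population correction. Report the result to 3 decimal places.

V̂(ȳ_st) = Σ W_h² (1 − n_h/N_h) s_h²/n_h, with W_h = N_h/N and N = 2880:
  stratum Unit A: (540/2880)²·(1 − 14/540)·7.2²/14 = 0.126804
  stratum Unit B: (940/2880)²·(1 − 107/940)·19.0²/107 = 0.318501
  stratum Unit C: (960/2880)²·(1 − 140/960)·24.0²/140 = 0.390476
  stratum Unit D: (440/2880)²·(1 − 102/440)·10.9²/102 = 0.0208851
V̂(ȳ_st) = 0.856666
SE(ȳ_st) = √0.856666 = 0.925563

SE(ȳ_st) ≈ 0.926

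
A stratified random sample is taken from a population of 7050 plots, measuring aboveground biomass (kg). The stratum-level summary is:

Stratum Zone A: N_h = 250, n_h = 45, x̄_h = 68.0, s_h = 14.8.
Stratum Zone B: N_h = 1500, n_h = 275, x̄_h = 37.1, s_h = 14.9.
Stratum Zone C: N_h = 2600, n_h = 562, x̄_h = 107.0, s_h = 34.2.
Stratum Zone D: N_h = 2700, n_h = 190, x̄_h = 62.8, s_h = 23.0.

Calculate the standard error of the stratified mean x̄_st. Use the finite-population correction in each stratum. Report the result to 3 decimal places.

V̂(x̄_st) = Σ W_h² (1 − n_h/N_h) s_h²/n_h, with W_h = N_h/N and N = 7050:
  stratum Zone A: (250/7050)²·(1 − 45/250)·14.8²/45 = 0.00501911
  stratum Zone B: (1500/7050)²·(1 − 275/1500)·14.9²/275 = 0.0298462
  stratum Zone C: (2600/7050)²·(1 − 562/2600)·34.2²/562 = 0.221878
  stratum Zone D: (2700/7050)²·(1 − 190/2700)·23.0²/190 = 0.379631
V̂(x̄_st) = 0.636374
SE(x̄_st) = √0.636374 = 0.797731

SE(x̄_st) ≈ 0.798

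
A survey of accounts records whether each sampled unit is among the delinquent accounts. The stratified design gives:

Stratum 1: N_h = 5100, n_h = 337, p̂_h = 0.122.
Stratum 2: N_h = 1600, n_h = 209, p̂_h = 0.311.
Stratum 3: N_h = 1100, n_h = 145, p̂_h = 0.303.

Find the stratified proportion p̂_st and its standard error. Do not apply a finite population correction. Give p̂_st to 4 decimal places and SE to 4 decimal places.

p̂_st ≈ 0.1863, SE ≈ 0.0145

N = 7800; stratum weights W_h = N_h/N.
p̂_st = Σ W_h p̂_h = (5100·0.122 + 1600·0.311 + 1100·0.303)/7800 = 0.18629
V̂(p̂_st) = Σ W_h² p̂_h(1−p̂_h)/(n_h−1):
  stratum 1: (5100/7800)²·0.122·0.878/336 = 0.000136291
  stratum 2: (1600/7800)²·0.311·0.689/208 = 4.33478e-05
  stratum 3: (1100/7800)²·0.303·0.697/144 = 2.91682e-05
V̂(p̂_st) = 0.000208807; SE = √V̂ = 0.0144501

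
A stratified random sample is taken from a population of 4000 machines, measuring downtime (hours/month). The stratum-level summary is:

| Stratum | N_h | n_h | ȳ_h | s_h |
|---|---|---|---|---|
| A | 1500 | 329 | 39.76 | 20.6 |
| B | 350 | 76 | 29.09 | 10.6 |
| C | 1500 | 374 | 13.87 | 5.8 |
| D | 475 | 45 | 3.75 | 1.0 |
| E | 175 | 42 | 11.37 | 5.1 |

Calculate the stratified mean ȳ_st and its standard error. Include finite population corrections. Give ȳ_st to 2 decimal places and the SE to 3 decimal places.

ȳ_st = Σ W_h ȳ_h = (1500·39.76 + 350·29.09 + 1500·13.87 + 475·3.75 + 175·11.37)/4000 = 23.59937
V̂(ȳ_st) = Σ W_h² (1 − n_h/N_h) s_h²/n_h, with W_h = N_h/N and N = 4000:
  stratum A: (1500/4000)²·(1 − 329/1500)·20.6²/329 = 0.141601
  stratum B: (350/4000)²·(1 − 76/350)·10.6²/76 = 0.00886129
  stratum C: (1500/4000)²·(1 − 374/1500)·5.8²/374 = 0.00949498
  stratum D: (475/4000)²·(1 − 45/475)·1.0²/45 = 0.000283681
  stratum E: (175/4000)²·(1 − 42/175)·5.1²/42 = 0.000900867
V̂(ȳ_st) = 0.161142
SE(ȳ_st) = √0.161142 = 0.401425

ȳ_st ≈ 23.60, SE ≈ 0.401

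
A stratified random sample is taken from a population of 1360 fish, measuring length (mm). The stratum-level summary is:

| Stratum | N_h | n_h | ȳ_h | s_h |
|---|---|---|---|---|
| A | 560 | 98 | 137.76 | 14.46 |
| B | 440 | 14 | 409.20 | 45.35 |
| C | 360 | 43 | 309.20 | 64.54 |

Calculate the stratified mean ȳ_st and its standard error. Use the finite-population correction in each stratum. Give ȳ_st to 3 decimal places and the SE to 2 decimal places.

ȳ_st ≈ 270.960, SE ≈ 4.60

ȳ_st = Σ W_h ȳ_h = (560·137.76 + 440·409.20 + 360·309.20)/1360 = 270.96000
V̂(ȳ_st) = Σ W_h² (1 − n_h/N_h) s_h²/n_h, with W_h = N_h/N and N = 1360:
  stratum A: (560/1360)²·(1 − 98/560)·14.46²/98 = 0.298444
  stratum B: (440/1360)²·(1 − 14/440)·45.35²/14 = 14.8871
  stratum C: (360/1360)²·(1 − 43/360)·64.54²/43 = 5.97686
V̂(ȳ_st) = 21.1624
SE(ȳ_st) = √21.1624 = 4.60027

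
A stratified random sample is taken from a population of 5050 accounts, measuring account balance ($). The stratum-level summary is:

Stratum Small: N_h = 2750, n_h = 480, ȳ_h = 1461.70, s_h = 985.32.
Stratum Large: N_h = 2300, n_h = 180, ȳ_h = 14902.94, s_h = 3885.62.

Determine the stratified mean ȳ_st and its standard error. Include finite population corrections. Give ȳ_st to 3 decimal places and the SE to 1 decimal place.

ȳ_st ≈ 7583.453, SE ≈ 128.6

ȳ_st = Σ W_h ȳ_h = (2750·1461.70 + 2300·14902.94)/5050 = 7583.45287
V̂(ȳ_st) = Σ W_h² (1 − n_h/N_h) s_h²/n_h, with W_h = N_h/N and N = 5050:
  stratum Small: (2750/5050)²·(1 − 480/2750)·985.32²/480 = 495.096
  stratum Large: (2300/5050)²·(1 − 180/2300)·3885.62²/180 = 16037.2
V̂(ȳ_st) = 16532.3
SE(ȳ_st) = √16532.3 = 128.578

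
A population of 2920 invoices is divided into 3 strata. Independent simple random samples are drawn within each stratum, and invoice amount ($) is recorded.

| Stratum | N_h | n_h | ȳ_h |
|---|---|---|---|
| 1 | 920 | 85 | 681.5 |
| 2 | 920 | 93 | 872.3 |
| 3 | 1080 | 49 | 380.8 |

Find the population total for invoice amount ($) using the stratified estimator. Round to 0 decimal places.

τ̂_st ≈ 1840760

τ̂_st = Σ N_h ȳ_h = 920·681.5 + 920·872.3 + 1080·380.8 = 1840760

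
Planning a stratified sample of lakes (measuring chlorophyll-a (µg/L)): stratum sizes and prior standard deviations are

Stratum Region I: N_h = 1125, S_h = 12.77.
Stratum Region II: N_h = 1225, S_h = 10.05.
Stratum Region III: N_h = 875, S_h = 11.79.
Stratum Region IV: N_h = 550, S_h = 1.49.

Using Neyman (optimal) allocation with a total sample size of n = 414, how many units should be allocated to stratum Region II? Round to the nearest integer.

Neyman allocation: n_h = n · N_h S_h / Σ N_i S_i, with n = 414.
  stratum Region I: N_h·S_h = 1125·12.77 = 14366.25
  stratum Region II: N_h·S_h = 1225·10.05 = 12311.25
  stratum Region III: N_h·S_h = 875·11.79 = 10316.25
  stratum Region IV: N_h·S_h = 550·1.49 = 819.50
Σ N_h S_h = 37813.25
n for stratum Region II = 414·12311.25/37813.25 = 134.790 → 135

135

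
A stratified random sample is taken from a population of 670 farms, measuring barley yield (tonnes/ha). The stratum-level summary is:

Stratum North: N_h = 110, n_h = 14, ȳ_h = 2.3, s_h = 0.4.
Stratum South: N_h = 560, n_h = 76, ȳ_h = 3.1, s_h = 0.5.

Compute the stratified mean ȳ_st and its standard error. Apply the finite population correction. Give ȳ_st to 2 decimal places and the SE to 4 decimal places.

ȳ_st ≈ 2.97, SE ≈ 0.0475

ȳ_st = Σ W_h ȳ_h = (110·2.3 + 560·3.1)/670 = 2.96866
V̂(ȳ_st) = Σ W_h² (1 − n_h/N_h) s_h²/n_h, with W_h = N_h/N and N = 670:
  stratum North: (110/670)²·(1 − 14/110)·0.4²/14 = 0.000268848
  stratum South: (560/670)²·(1 − 76/560)·0.5²/76 = 0.00198614
V̂(ȳ_st) = 0.00225499
SE(ȳ_st) = √0.00225499 = 0.0474867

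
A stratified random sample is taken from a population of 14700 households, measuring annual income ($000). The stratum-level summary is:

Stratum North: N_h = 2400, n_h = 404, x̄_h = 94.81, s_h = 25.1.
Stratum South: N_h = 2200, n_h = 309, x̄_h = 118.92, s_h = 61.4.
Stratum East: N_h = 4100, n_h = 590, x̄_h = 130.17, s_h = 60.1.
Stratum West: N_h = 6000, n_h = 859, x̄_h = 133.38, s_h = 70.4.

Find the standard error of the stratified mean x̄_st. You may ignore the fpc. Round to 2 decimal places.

SE(x̄_st) ≈ 1.32

V̂(x̄_st) = Σ W_h² s_h²/n_h, with W_h = N_h/N and N = 14700:
  stratum North: (2400/14700)²·25.1²/404 = 0.0415675
  stratum South: (2200/14700)²·61.4²/309 = 0.273268
  stratum East: (4100/14700)²·60.1²/590 = 0.476245
  stratum West: (6000/14700)²·70.4²/859 = 0.961214
V̂(x̄_st) = 1.75229
SE(x̄_st) = √1.75229 = 1.32374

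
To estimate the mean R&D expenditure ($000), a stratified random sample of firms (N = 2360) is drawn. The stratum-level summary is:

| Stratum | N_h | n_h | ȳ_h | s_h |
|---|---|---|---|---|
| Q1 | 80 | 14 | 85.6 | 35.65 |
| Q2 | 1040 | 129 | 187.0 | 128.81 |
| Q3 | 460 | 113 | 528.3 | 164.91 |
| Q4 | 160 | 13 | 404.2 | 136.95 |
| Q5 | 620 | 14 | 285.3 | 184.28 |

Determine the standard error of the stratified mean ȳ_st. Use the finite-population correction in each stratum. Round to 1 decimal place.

SE(ȳ_st) ≈ 14.1

V̂(ȳ_st) = Σ W_h² (1 − n_h/N_h) s_h²/n_h, with W_h = N_h/N and N = 2360:
  stratum Q1: (80/2360)²·(1 − 14/80)·35.65²/14 = 0.0860599
  stratum Q2: (1040/2360)²·(1 − 129/1040)·128.81²/129 = 21.8795
  stratum Q3: (460/2360)²·(1 − 113/460)·164.91²/113 = 6.8973
  stratum Q4: (160/2360)²·(1 − 13/160)·136.95²/13 = 6.09248
  stratum Q5: (620/2360)²·(1 − 14/620)·184.28²/14 = 163.632
V̂(ȳ_st) = 198.587
SE(ȳ_st) = √198.587 = 14.0921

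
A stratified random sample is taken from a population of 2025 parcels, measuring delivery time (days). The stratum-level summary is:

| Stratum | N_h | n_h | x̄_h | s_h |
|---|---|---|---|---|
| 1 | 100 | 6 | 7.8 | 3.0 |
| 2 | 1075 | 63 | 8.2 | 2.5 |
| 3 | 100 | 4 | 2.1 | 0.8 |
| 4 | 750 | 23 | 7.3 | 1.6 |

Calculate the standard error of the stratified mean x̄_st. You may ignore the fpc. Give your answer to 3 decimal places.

SE(x̄_st) ≈ 0.217

V̂(x̄_st) = Σ W_h² s_h²/n_h, with W_h = N_h/N and N = 2025:
  stratum 1: (100/2025)²·3.0²/6 = 0.00365798
  stratum 2: (1075/2025)²·2.5²/63 = 0.027958
  stratum 3: (100/2025)²·0.8²/4 = 0.000390184
  stratum 4: (750/2025)²·1.6²/23 = 0.0152681
V̂(x̄_st) = 0.0472743
SE(x̄_st) = √0.0472743 = 0.217426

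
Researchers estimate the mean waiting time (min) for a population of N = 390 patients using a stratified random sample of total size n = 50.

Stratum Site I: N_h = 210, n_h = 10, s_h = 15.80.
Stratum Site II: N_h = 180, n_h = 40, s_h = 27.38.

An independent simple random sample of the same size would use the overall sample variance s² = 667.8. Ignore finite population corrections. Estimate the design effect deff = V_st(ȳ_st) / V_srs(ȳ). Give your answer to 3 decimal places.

deff ≈ 0.841

V̂(ȳ_st) = Σ W_h² s_h²/n_h, with W_h = N_h/N and N = 390:
  stratum Site I: (210/390)²·15.80²/10 = 7.23808
  stratum Site II: (180/390)²·27.38²/40 = 3.9923
V_st = 11.2304
V_srs = s²/n = 667.8/50 = 13.356
deff = V_st / V_srs = 11.2304/13.356 = 0.8408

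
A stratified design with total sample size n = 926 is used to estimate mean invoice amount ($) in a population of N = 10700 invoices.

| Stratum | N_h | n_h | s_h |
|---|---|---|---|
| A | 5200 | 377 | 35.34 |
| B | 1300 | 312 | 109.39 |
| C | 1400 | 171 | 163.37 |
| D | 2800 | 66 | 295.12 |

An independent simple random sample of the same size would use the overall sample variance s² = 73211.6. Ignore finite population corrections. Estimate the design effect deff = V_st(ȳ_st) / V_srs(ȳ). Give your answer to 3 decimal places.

V̂(ȳ_st) = Σ W_h² s_h²/n_h, with W_h = N_h/N and N = 10700:
  stratum A: (5200/10700)²·35.34²/377 = 0.782404
  stratum B: (1300/10700)²·109.39²/312 = 0.566135
  stratum C: (1400/10700)²·163.37²/171 = 2.672
  stratum D: (2800/10700)²·295.12²/66 = 90.3653
V_st = 94.3859
V_srs = s²/n = 73211.6/926 = 79.0622
deff = V_st / V_srs = 94.3859/79.0622 = 1.1938

deff ≈ 1.194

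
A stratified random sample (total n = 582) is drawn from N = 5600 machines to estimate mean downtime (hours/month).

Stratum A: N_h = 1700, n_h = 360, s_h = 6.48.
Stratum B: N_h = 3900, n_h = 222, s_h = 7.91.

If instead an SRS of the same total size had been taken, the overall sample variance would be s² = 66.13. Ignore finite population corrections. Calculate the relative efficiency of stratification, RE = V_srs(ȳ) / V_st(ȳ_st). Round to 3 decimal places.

V̂(ȳ_st) = Σ W_h² s_h²/n_h, with W_h = N_h/N and N = 5600:
  stratum A: (1700/5600)²·6.48²/360 = 0.010749
  stratum B: (3900/5600)²·7.91²/222 = 0.136695
V_st = 0.147444
V_srs = s²/n = 66.13/582 = 0.113625
Relative efficiency = V_srs / V_st = 0.113625/0.147444 = 0.7706

RE ≈ 0.771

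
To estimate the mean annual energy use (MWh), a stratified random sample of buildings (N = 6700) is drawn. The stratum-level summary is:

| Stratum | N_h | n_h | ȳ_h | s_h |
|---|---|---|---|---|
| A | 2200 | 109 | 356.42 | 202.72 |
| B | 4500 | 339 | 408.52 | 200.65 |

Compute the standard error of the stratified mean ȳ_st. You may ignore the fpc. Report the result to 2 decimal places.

SE(ȳ_st) ≈ 9.71

V̂(ȳ_st) = Σ W_h² s_h²/n_h, with W_h = N_h/N and N = 6700:
  stratum A: (2200/6700)²·202.72²/109 = 40.6502
  stratum B: (4500/6700)²·200.65²/339 = 53.574
V̂(ȳ_st) = 94.2242
SE(ȳ_st) = √94.2242 = 9.70691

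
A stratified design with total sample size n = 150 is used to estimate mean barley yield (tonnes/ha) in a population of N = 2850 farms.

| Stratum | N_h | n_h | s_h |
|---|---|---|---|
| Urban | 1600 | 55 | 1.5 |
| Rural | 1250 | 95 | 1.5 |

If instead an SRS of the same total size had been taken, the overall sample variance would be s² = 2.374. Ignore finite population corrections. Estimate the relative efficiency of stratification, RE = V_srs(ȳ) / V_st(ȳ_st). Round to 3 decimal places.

V̂(ȳ_st) = Σ W_h² s_h²/n_h, with W_h = N_h/N and N = 2850:
  stratum Urban: (1600/2850)²·1.5²/55 = 0.0128935
  stratum Rural: (1250/2850)²·1.5²/95 = 0.00455606
V_st = 0.0174495
V_srs = s²/n = 2.374/150 = 0.0158267
Relative efficiency = V_srs / V_st = 0.0158267/0.0174495 = 0.9070

RE ≈ 0.907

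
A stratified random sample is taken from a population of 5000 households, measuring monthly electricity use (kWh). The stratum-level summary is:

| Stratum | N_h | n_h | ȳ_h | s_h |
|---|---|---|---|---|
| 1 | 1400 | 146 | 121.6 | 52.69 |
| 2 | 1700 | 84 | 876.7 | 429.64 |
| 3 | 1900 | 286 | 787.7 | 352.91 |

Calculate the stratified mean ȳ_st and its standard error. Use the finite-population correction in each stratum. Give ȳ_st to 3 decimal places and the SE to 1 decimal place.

ȳ_st ≈ 631.452, SE ≈ 17.2

ȳ_st = Σ W_h ȳ_h = (1400·121.6 + 1700·876.7 + 1900·787.7)/5000 = 631.45200
V̂(ȳ_st) = Σ W_h² (1 − n_h/N_h) s_h²/n_h, with W_h = N_h/N and N = 5000:
  stratum 1: (1400/5000)²·(1 − 146/1400)·52.69²/146 = 1.33533
  stratum 2: (1700/5000)²·(1 − 84/1700)·429.64²/84 = 241.48
  stratum 3: (1900/5000)²·(1 − 286/1900)·352.91²/286 = 53.4169
V̂(ȳ_st) = 296.232
SE(ȳ_st) = √296.232 = 17.2114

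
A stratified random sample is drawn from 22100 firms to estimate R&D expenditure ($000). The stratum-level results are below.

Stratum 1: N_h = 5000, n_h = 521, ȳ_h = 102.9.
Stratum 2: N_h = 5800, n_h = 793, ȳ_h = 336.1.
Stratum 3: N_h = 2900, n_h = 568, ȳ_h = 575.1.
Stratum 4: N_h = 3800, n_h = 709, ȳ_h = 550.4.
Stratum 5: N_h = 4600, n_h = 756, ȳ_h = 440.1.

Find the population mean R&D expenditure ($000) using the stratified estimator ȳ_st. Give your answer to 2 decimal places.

ȳ_st ≈ 373.20

N = Σ N_h = 22100. Stratum weights W_h = N_h/N.
ȳ_st = (5000·102.9 + 5800·336.1 + 2900·575.1 + 3800·550.4 + 4600·440.1) / 22100 = 373.1968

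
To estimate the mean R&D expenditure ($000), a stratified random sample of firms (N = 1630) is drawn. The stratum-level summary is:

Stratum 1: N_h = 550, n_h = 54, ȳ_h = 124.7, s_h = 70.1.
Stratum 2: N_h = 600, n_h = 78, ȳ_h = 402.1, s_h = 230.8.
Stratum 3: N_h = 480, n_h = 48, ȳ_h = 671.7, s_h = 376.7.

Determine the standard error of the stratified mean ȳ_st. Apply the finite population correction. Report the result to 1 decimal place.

V̂(ȳ_st) = Σ W_h² (1 − n_h/N_h) s_h²/n_h, with W_h = N_h/N and N = 1630:
  stratum 1: (550/1630)²·(1 − 54/550)·70.1²/54 = 9.34354
  stratum 2: (600/1630)²·(1 − 78/600)·230.8²/78 = 80.5051
  stratum 3: (480/1630)²·(1 − 48/480)·376.7²/48 = 230.728
V̂(ȳ_st) = 320.576
SE(ȳ_st) = √320.576 = 17.9046

SE(ȳ_st) ≈ 17.9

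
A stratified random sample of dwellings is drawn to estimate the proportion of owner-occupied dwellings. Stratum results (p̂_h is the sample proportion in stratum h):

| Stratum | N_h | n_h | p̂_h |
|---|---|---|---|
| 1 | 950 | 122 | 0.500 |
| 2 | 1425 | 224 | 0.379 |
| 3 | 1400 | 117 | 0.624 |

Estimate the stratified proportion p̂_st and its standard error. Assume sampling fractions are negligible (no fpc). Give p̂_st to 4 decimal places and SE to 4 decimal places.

N = 3775; stratum weights W_h = N_h/N.
p̂_st = Σ W_h p̂_h = (950·0.500 + 1425·0.379 + 1400·0.624)/3775 = 0.50031
V̂(p̂_st) = Σ W_h² p̂_h(1−p̂_h)/(n_h−1):
  stratum 1: (950/3775)²·0.500·0.500/121 = 0.000130848
  stratum 2: (1425/3775)²·0.379·0.621/223 = 0.000150391
  stratum 3: (1400/3775)²·0.624·0.376/116 = 0.000278187
V̂(p̂_st) = 0.000559426; SE = √V̂ = 0.0236522

p̂_st ≈ 0.5003, SE ≈ 0.0237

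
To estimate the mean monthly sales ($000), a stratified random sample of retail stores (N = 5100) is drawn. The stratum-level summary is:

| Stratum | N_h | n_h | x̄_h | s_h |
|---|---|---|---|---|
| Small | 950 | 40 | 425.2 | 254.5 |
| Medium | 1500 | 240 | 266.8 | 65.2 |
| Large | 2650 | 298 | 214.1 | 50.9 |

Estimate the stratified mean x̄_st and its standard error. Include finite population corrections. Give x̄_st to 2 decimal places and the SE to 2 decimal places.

x̄_st = Σ W_h x̄_h = (950·425.2 + 1500·266.8 + 2650·214.1)/5100 = 268.92255
V̂(x̄_st) = Σ W_h² (1 − n_h/N_h) s_h²/n_h, with W_h = N_h/N and N = 5100:
  stratum Small: (950/5100)²·(1 − 40/950)·254.5²/40 = 53.8196
  stratum Medium: (1500/5100)²·(1 − 240/1500)·65.2²/240 = 1.28708
  stratum Large: (2650/5100)²·(1 − 298/2650)·50.9²/298 = 2.08335
V̂(x̄_st) = 57.19
SE(x̄_st) = √57.19 = 7.56241

x̄_st ≈ 268.92, SE ≈ 7.56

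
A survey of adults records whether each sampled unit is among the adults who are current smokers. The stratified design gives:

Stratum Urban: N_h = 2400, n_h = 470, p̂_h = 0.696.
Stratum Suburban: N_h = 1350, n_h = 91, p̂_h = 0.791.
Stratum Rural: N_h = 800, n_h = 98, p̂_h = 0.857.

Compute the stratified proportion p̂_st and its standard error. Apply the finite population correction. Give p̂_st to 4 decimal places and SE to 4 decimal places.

N = 4550; stratum weights W_h = N_h/N.
p̂_st = Σ W_h p̂_h = (2400·0.696 + 1350·0.791 + 800·0.857)/4550 = 0.75249
V̂(p̂_st) = Σ W_h² (1 − n_h/N_h) p̂_h(1−p̂_h)/(n_h−1):
  stratum Urban: (2400/4550)²·(1 − 470/2400)·0.696·0.304/469 = 0.000100938
  stratum Suburban: (1350/4550)²·(1 − 91/1350)·0.791·0.209/90 = 0.000150805
  stratum Rural: (800/4550)²·(1 − 98/800)·0.857·0.143/97 = 3.42728e-05
V̂(p̂_st) = 0.000286016; SE = √V̂ = 0.016912

p̂_st ≈ 0.7525, SE ≈ 0.0169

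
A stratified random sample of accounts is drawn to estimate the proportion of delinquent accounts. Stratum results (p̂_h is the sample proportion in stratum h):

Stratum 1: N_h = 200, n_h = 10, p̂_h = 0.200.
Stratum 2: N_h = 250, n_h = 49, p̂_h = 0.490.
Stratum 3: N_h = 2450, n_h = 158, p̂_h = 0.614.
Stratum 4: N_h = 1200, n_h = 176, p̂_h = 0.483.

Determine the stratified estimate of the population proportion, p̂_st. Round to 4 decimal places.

N = 4100; stratum weights W_h = N_h/N.
p̂_st = Σ W_h p̂_h = (200·0.200 + 250·0.490 + 2450·0.614 + 1200·0.483)/4100 = 0.54790

p̂_st ≈ 0.5479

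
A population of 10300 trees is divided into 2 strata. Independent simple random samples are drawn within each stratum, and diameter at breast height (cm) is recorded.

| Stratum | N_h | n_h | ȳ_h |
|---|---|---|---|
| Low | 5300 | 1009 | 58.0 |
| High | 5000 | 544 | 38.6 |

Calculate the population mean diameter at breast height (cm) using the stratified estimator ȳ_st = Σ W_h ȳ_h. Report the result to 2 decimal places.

ȳ_st ≈ 48.58

N = Σ N_h = 10300. Stratum weights W_h = N_h/N.
ȳ_st = (5300·58.0 + 5000·38.6) / 10300 = 48.5825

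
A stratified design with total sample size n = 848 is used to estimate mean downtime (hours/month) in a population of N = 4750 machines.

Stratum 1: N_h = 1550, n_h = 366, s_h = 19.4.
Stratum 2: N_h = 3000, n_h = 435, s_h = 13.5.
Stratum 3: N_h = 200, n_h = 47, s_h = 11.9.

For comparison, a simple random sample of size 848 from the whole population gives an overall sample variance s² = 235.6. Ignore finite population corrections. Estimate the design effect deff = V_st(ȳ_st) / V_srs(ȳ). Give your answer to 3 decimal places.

V̂(ȳ_st) = Σ W_h² s_h²/n_h, with W_h = N_h/N and N = 4750:
  stratum 1: (1550/4750)²·19.4²/366 = 0.109496
  stratum 2: (3000/4750)²·13.5²/435 = 0.167122
  stratum 3: (200/4750)²·11.9²/47 = 0.00534157
V_st = 0.28196
V_srs = s²/n = 235.6/848 = 0.27783
deff = V_st / V_srs = 0.28196/0.27783 = 1.0149

deff ≈ 1.015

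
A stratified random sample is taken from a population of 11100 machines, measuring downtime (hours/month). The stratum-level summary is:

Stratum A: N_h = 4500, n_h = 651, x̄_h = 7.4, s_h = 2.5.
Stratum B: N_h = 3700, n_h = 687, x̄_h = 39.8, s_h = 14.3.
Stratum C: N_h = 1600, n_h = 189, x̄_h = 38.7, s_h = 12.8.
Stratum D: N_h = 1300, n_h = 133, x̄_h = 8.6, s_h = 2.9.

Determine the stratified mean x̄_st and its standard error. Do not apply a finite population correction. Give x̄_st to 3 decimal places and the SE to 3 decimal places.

x̄_st ≈ 22.852, SE ≈ 0.231

x̄_st = Σ W_h x̄_h = (4500·7.4 + 3700·39.8 + 1600·38.7 + 1300·8.6)/11100 = 22.85225
V̂(x̄_st) = Σ W_h² s_h²/n_h, with W_h = N_h/N and N = 11100:
  stratum A: (4500/11100)²·2.5²/651 = 0.00157789
  stratum B: (3700/11100)²·14.3²/687 = 0.0330729
  stratum C: (1600/11100)²·12.8²/189 = 0.0180116
  stratum D: (1300/11100)²·2.9²/133 = 0.000867331
V̂(x̄_st) = 0.0535298
SE(x̄_st) = √0.0535298 = 0.231365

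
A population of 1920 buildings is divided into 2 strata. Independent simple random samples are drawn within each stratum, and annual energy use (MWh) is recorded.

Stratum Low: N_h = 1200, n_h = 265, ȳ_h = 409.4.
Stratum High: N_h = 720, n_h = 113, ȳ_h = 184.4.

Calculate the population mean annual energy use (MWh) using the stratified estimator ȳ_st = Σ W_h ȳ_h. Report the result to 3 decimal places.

N = Σ N_h = 1920. Stratum weights W_h = N_h/N.
ȳ_st = (1200·409.4 + 720·184.4) / 1920 = 325.02500

ȳ_st ≈ 325.025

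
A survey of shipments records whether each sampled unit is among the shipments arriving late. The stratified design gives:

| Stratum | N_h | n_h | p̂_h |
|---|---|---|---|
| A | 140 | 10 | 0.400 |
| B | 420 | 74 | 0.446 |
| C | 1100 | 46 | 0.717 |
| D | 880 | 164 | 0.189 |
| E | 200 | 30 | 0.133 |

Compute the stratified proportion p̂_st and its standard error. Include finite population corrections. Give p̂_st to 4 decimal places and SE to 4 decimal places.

N = 2740; stratum weights W_h = N_h/N.
p̂_st = Σ W_h p̂_h = (140·0.400 + 420·0.446 + 1100·0.717 + 880·0.189 + 200·0.133)/2740 = 0.44706
V̂(p̂_st) = Σ W_h² (1 − n_h/N_h) p̂_h(1−p̂_h)/(n_h−1):
  stratum A: (140/2740)²·(1 − 10/140)·0.400·0.600/9 = 6.46456e-05
  stratum B: (420/2740)²·(1 − 74/420)·0.446·0.554/73 = 6.55158e-05
  stratum C: (1100/2740)²·(1 − 46/1100)·0.717·0.283/45 = 0.000696346
  stratum D: (880/2740)²·(1 − 164/880)·0.189·0.811/163 = 7.89205e-05
  stratum E: (200/2740)²·(1 − 30/200)·0.133·0.867/29 = 1.80074e-05
V̂(p̂_st) = 0.000923436; SE = √V̂ = 0.0303881

p̂_st ≈ 0.4471, SE ≈ 0.0304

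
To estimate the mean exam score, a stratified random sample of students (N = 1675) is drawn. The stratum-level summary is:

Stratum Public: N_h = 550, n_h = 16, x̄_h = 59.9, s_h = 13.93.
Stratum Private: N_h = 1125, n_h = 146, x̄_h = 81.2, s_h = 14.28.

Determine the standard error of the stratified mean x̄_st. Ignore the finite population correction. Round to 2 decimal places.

SE(x̄_st) ≈ 1.39

V̂(x̄_st) = Σ W_h² s_h²/n_h, with W_h = N_h/N and N = 1675:
  stratum Public: (550/1675)²·13.93²/16 = 1.30761
  stratum Private: (1125/1675)²·14.28²/146 = 0.630056
V̂(x̄_st) = 1.93767
SE(x̄_st) = √1.93767 = 1.392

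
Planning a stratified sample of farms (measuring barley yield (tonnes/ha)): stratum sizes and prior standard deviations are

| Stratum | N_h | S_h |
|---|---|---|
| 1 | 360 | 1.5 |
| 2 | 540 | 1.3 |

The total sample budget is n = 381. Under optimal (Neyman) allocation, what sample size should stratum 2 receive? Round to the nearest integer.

Neyman allocation: n_h = n · N_h S_h / Σ N_i S_i, with n = 381.
  stratum 1: N_h·S_h = 360·1.5 = 540.00
  stratum 2: N_h·S_h = 540·1.3 = 702.00
Σ N_h S_h = 1242.00
n for stratum 2 = 381·702.00/1242.00 = 215.348 → 215

215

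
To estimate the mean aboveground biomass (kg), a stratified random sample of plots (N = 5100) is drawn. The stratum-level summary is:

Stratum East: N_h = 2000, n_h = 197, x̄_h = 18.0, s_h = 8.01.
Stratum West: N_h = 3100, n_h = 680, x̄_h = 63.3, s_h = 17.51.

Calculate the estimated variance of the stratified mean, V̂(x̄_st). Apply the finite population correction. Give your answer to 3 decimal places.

V̂(x̄_st) = Σ W_h² (1 − n_h/N_h) s_h²/n_h, with W_h = N_h/N and N = 5100:
  stratum East: (2000/5100)²·(1 − 197/2000)·8.01²/197 = 0.0451527
  stratum West: (3100/5100)²·(1 − 680/3100)·17.51²/680 = 0.130047
V̂(x̄_st) = 0.1752

V̂(x̄_st) ≈ 0.175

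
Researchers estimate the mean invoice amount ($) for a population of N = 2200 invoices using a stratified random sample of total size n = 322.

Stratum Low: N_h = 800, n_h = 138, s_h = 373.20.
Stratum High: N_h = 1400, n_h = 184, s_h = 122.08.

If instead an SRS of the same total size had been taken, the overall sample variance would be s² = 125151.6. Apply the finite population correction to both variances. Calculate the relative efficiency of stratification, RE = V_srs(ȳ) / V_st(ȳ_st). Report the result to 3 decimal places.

V̂(ȳ_st) = Σ W_h² (1 − n_h/N_h) s_h²/n_h, with W_h = N_h/N and N = 2200:
  stratum Low: (800/2200)²·(1 − 138/800)·373.20²/138 = 110.435
  stratum High: (1400/2200)²·(1 − 184/1400)·122.08²/184 = 28.4897
V_st = 138.925
V_srs = (1 − 322/2200)·125151.6/322 = 331.782
Relative efficiency = V_srs / V_st = 331.782/138.925 = 2.3882

RE ≈ 2.388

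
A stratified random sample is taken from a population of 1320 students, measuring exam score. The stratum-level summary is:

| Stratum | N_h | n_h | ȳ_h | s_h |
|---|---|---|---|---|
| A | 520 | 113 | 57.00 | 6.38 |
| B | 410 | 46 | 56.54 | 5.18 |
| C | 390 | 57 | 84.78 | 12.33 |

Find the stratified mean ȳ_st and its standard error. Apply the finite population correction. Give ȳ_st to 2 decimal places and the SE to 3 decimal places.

ȳ_st ≈ 65.06, SE ≈ 0.541

ȳ_st = Σ W_h ȳ_h = (520·57.00 + 410·56.54 + 390·84.78)/1320 = 65.06485
V̂(ȳ_st) = Σ W_h² (1 − n_h/N_h) s_h²/n_h, with W_h = N_h/N and N = 1320:
  stratum A: (520/1320)²·(1 − 113/520)·6.38²/113 = 0.0437535
  stratum B: (410/1320)²·(1 − 46/410)·5.18²/46 = 0.0499619
  stratum C: (390/1320)²·(1 − 57/390)·12.33²/57 = 0.198798
V̂(ȳ_st) = 0.292514
SE(ȳ_st) = √0.292514 = 0.540845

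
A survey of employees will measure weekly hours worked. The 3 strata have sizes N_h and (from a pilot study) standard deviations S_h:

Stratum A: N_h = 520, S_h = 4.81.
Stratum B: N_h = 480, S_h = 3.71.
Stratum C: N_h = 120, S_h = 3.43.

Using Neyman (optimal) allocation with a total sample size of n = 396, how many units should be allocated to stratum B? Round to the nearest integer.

Neyman allocation: n_h = n · N_h S_h / Σ N_i S_i, with n = 396.
  stratum A: N_h·S_h = 520·4.81 = 2501.20
  stratum B: N_h·S_h = 480·3.71 = 1780.80
  stratum C: N_h·S_h = 120·3.43 = 411.60
Σ N_h S_h = 4693.60
n for stratum B = 396·1780.80/4693.60 = 150.246 → 150

150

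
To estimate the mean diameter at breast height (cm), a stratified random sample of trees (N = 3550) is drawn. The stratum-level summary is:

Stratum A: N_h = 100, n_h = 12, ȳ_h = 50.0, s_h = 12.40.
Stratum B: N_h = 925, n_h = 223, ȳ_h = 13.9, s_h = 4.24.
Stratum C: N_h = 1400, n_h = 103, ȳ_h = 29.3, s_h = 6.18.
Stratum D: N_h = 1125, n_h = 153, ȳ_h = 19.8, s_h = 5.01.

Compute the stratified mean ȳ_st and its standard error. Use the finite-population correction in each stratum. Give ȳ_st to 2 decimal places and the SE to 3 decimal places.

ȳ_st ≈ 22.86, SE ≈ 0.284

ȳ_st = Σ W_h ȳ_h = (100·50.0 + 925·13.9 + 1400·29.3 + 1125·19.8)/3550 = 22.85986
V̂(ȳ_st) = Σ W_h² (1 − n_h/N_h) s_h²/n_h, with W_h = N_h/N and N = 3550:
  stratum A: (100/3550)²·(1 − 12/100)·12.40²/12 = 0.00894722
  stratum B: (925/3550)²·(1 − 223/925)·4.24²/223 = 0.00415383
  stratum C: (1400/3550)²·(1 − 103/1400)·6.18²/103 = 0.0534258
  stratum D: (1125/3550)²·(1 − 153/1125)·5.01²/153 = 0.0142346
V̂(ȳ_st) = 0.0807615
SE(ȳ_st) = √0.0807615 = 0.284186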